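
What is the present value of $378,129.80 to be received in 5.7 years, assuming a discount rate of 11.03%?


Present value formula: PV = FV / (1 + r)^t
PV = $378,129.80 / (1 + 0.1103)^5.7
PV = $378,129.80 / 1.8155572
PV = $208,272.04

PV = FV / (1 + r)^t = $208,272.04


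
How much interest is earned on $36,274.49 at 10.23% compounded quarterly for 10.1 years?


Compound interest earned = final amount − principal.
A = P(1 + r/n)^(nt) = $36,274.49 × (1 + 0.1023/4)^(4 × 10.1) = $100,620.23
Interest = A − P = $100,620.23 − $36,274.49 = $64,345.74

Interest = A - P = $64,345.74


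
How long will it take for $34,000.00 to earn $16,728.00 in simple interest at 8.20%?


Rearrange the simple interest formula for t:
I = P × r × t  ⇒  t = I / (P × r)
t = $16,728.00 / ($34,000.00 × 0.082)
t = 6

t = I/(P×r) = 6 years


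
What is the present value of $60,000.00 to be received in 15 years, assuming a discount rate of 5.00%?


Present value formula: PV = FV / (1 + r)^t
PV = $60,000.00 / (1 + 0.05)^15
PV = $60,000.00 / 2.078928
PV = $28,861.03

PV = FV / (1 + r)^t = $28,861.03


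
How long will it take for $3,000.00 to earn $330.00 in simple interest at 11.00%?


Rearrange the simple interest formula for t:
I = P × r × t  ⇒  t = I / (P × r)
t = $330.00 / ($3,000.00 × 0.11)
t = 1

t = I/(P×r) = 1 year


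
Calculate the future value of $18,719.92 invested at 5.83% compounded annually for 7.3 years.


Compound interest formula: A = P(1 + r/n)^(nt)
A = $18,719.92 × (1 + 0.0583/1)^(1 × 7.3)
Growth factor: (1 + 0.0583/1)^7.3 = 1.5123218
A = $18,719.92 × 1.5123218
A = $28,310.54

A = P(1 + r/n)^(nt) = $28,310.54


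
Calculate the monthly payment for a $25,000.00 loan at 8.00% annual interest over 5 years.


Loan payment formula: PMT = PV × r / (1 − (1 + r)^(−n))
Monthly rate r = 0.08/12 ≈ 0.00666667, n = 60 months
Denominator: 1 − (1 + 0.08/12)^(−60) = 0.328790
PMT = $25,000.00 × (0.08/12) / 0.328790
PMT = $506.91 per month

PMT = PV × r / (1-(1+r)^(-n)) = $506.91/month


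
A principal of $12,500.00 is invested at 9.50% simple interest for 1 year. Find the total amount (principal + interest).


Total amount formula: A = P(1 + rt) = P + P·r·t
Interest: I = P × r × t = $12,500.00 × 0.095 × 1 = $1,187.50
A = P + I = $12,500.00 + $1,187.50 = $13,687.50

A = P + I = P(1 + rt) = $13,687.50


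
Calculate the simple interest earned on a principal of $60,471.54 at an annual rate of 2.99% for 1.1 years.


Simple interest formula: I = P × r × t
I = $60,471.54 × 0.0299 × 1.1
I = $1,988.91

I = P × r × t = $1,988.91


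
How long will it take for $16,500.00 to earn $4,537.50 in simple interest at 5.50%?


Rearrange the simple interest formula for t:
I = P × r × t  ⇒  t = I / (P × r)
t = $4,537.50 / ($16,500.00 × 0.055)
t = 5

t = I/(P×r) = 5 years


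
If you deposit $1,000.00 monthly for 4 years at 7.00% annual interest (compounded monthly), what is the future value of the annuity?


Future value of an ordinary annuity: FV = PMT × ((1 + r)^n − 1) / r
Monthly rate r = 0.07/12 ≈ 0.00583333, n = 48
FV = $1,000.00 × ((1 + 0.07/12)^48 − 1) / (0.07/12)
FV = $1,000.00 × 55.209236
FV = $55,209.24

FV = PMT × ((1+r)^n - 1)/r = $55,209.24


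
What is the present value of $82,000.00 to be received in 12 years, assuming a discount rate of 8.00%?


Present value formula: PV = FV / (1 + r)^t
PV = $82,000.00 / (1 + 0.08)^12
PV = $82,000.00 / 2.518170
PV = $32,563.33

PV = FV / (1 + r)^t = $32,563.33


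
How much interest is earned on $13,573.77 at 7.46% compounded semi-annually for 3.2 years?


Compound interest earned = final amount − principal.
A = P(1 + r/n)^(nt) = $13,573.77 × (1 + 0.0746/2)^(2 × 3.2) = $17,158.86
Interest = A − P = $17,158.86 − $13,573.77 = $3,585.09

Interest = A - P = $3,585.09


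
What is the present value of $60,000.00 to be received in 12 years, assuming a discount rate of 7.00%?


Present value formula: PV = FV / (1 + r)^t
PV = $60,000.00 / (1 + 0.07)^12
PV = $60,000.00 / 2.2521916
PV = $26,640.72

PV = FV / (1 + r)^t = $26,640.72


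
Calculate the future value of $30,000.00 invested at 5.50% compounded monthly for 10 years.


Compound interest formula: A = P(1 + r/n)^(nt)
A = $30,000.00 × (1 + 0.055/12)^(12 × 10)
Growth factor: (1 + 0.055/12)^120 = 1.7310764
A = $30,000.00 × 1.7310764
A = $51,932.29

A = P(1 + r/n)^(nt) = $51,932.29


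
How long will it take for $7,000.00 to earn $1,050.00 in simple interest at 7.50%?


Rearrange the simple interest formula for t:
I = P × r × t  ⇒  t = I / (P × r)
t = $1,050.00 / ($7,000.00 × 0.075)
t = 2

t = I/(P×r) = 2 years


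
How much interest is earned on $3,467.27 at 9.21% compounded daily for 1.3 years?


Compound interest earned = final amount − principal.
A = P(1 + r/n)^(nt) = $3,467.27 × (1 + 0.0921/365)^(365 × 1.3) = $3,908.22
Interest = A − P = $3,908.22 − $3,467.27 = $440.95

Interest = A - P = $440.95


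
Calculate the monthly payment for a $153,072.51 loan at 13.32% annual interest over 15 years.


Loan payment formula: PMT = PV × r / (1 − (1 + r)^(−n))
Monthly rate r = 0.1332/12 = 0.0111, n = 180 months
Denominator: 1 − (1 + 0.1332/12)^(−180) = 0.862893
PMT = $153,072.51 × (0.1332/12) / 0.862893
PMT = $1,969.08 per month

PMT = PV × r / (1-(1+r)^(-n)) = $1,969.08/month


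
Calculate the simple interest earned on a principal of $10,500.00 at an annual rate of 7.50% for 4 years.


Simple interest formula: I = P × r × t
I = $10,500.00 × 0.075 × 4
I = $3,150.00

I = P × r × t = $3,150.00


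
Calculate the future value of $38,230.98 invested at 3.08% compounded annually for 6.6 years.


Compound interest formula: A = P(1 + r/n)^(nt)
A = $38,230.98 × (1 + 0.0308/1)^(1 × 6.6)
Growth factor: (1 + 0.0308/1)^6.6 = 1.221662
A = $38,230.98 × 1.221662
A = $46,705.34

A = P(1 + r/n)^(nt) = $46,705.34


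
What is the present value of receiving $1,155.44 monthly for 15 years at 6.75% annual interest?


Present value of an ordinary annuity: PV = PMT × (1 − (1 + r)^(−n)) / r
Monthly rate r = 0.0675/12 = 0.005625, n = 180
PV = $1,155.44 × (1 − (1 + 0.0675/12)^(−180)) / (0.0675/12)
PV = $1,155.44 × 113.005911
PV = $130,571.55

PV = PMT × (1-(1+r)^(-n))/r = $130,571.55


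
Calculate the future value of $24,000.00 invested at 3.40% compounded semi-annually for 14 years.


Compound interest formula: A = P(1 + r/n)^(nt)
A = $24,000.00 × (1 + 0.034/2)^(2 × 14)
Growth factor: (1 + 0.034/2)^28 = 1.6031962
A = $24,000.00 × 1.6031962
A = $38,476.71

A = P(1 + r/n)^(nt) = $38,476.71


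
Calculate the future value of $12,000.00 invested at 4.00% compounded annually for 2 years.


Compound interest formula: A = P(1 + r/n)^(nt)
A = $12,000.00 × (1 + 0.04/1)^(1 × 2)
Growth factor: (1 + 0.04/1)^2 = 1.081600
A = $12,000.00 × 1.081600
A = $12,979.20

A = P(1 + r/n)^(nt) = $12,979.20


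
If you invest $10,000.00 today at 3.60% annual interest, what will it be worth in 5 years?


Future value formula: FV = PV × (1 + r)^t
FV = $10,000.00 × (1 + 0.036)^5
FV = $10,000.00 × 1.193435
FV = $11,934.35

FV = PV × (1 + r)^t = $11,934.35


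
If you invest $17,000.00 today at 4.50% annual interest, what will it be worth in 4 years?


Future value formula: FV = PV × (1 + r)^t
FV = $17,000.00 × (1 + 0.045)^4
FV = $17,000.00 × 1.192519
FV = $20,272.82

FV = PV × (1 + r)^t = $20,272.82


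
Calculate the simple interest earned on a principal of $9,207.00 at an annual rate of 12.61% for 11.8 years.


Simple interest formula: I = P × r × t
I = $9,207.00 × 0.1261 × 11.8
I = $13,699.83

I = P × r × t = $13,699.83


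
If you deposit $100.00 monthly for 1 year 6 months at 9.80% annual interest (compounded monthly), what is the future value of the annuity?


Future value of an ordinary annuity: FV = PMT × ((1 + r)^n − 1) / r
Monthly rate r = 0.098/12 ≈ 0.00816667, n = 18
FV = $100.00 × ((1 + 0.098/12)^18 − 1) / (0.098/12)
FV = $100.00 × 19.305628
FV = $1,930.56

FV = PMT × ((1+r)^n - 1)/r = $1,930.56


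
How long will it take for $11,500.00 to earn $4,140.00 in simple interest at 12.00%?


Rearrange the simple interest formula for t:
I = P × r × t  ⇒  t = I / (P × r)
t = $4,140.00 / ($11,500.00 × 0.12)
t = 3

t = I/(P×r) = 3 years


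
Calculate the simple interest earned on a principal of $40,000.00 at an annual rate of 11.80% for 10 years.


Simple interest formula: I = P × r × t
I = $40,000.00 × 0.118 × 10
I = $47,200.00

I = P × r × t = $47,200.00


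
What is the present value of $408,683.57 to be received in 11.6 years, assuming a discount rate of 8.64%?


Present value formula: PV = FV / (1 + r)^t
PV = $408,683.57 / (1 + 0.0864)^11.6
PV = $408,683.57 / 2.61505713
PV = $156,280.93

PV = FV / (1 + r)^t = $156,280.93


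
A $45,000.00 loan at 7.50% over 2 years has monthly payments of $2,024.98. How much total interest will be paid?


Total paid over the life of the loan = PMT × n.
Total paid = $2,024.98 × 24 = $48,599.52
Total interest = total paid − principal = $48,599.52 − $45,000.00 = $3,599.52

Total interest = (PMT × n) - PV = $3,599.52


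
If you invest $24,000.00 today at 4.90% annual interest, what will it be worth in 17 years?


Future value formula: FV = PV × (1 + r)^t
FV = $24,000.00 × (1 + 0.049)^17
FV = $24,000.00 × 2.255191
FV = $54,124.58

FV = PV × (1 + r)^t = $54,124.58


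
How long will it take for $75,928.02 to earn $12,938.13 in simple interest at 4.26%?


Rearrange the simple interest formula for t:
I = P × r × t  ⇒  t = I / (P × r)
t = $12,938.13 / ($75,928.02 × 0.0426)
t = 4

t = I/(P×r) = 4 years


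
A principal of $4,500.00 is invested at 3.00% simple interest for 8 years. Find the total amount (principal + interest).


Total amount formula: A = P(1 + rt) = P + P·r·t
Interest: I = P × r × t = $4,500.00 × 0.03 × 8 = $1,080.00
A = P + I = $4,500.00 + $1,080.00 = $5,580.00

A = P + I = P(1 + rt) = $5,580.00


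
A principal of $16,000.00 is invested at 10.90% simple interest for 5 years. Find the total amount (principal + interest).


Total amount formula: A = P(1 + rt) = P + P·r·t
Interest: I = P × r × t = $16,000.00 × 0.109 × 5 = $8,720.00
A = P + I = $16,000.00 + $8,720.00 = $24,720.00

A = P + I = P(1 + rt) = $24,720.00


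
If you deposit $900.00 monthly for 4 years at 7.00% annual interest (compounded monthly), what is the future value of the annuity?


Future value of an ordinary annuity: FV = PMT × ((1 + r)^n − 1) / r
Monthly rate r = 0.07/12 ≈ 0.00583333, n = 48
FV = $900.00 × ((1 + 0.07/12)^48 − 1) / (0.07/12)
FV = $900.00 × 55.209236
FV = $49,688.31

FV = PMT × ((1+r)^n - 1)/r = $49,688.31


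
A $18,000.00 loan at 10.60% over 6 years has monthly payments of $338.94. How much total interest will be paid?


Total paid over the life of the loan = PMT × n.
Total paid = $338.94 × 72 = $24,403.68
Total interest = total paid − principal = $24,403.68 − $18,000.00 = $6,403.68

Total interest = (PMT × n) - PV = $6,403.68


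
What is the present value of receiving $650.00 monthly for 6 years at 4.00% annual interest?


Present value of an ordinary annuity: PV = PMT × (1 − (1 + r)^(−n)) / r
Monthly rate r = 0.04/12 ≈ 0.00333333, n = 72
PV = $650.00 × (1 − (1 + 0.04/12)^(−72)) / (0.04/12)
PV = $650.00 × 63.917437
PV = $41,546.33

PV = PMT × (1-(1+r)^(-n))/r = $41,546.33


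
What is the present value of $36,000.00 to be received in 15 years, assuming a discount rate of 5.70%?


Present value formula: PV = FV / (1 + r)^t
PV = $36,000.00 / (1 + 0.057)^15
PV = $36,000.00 / 2.296809
PV = $15,673.92

PV = FV / (1 + r)^t = $15,673.92


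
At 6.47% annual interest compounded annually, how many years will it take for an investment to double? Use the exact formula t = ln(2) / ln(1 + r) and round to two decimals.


Doubling condition: (1 + r)^t = 2
Take ln of both sides: t × ln(1 + r) = ln(2)
t = ln(2) / ln(1 + r)
t = 0.693147 / 0.062693
t = 11.06

t = ln(2) / ln(1 + r) = 11.06 years


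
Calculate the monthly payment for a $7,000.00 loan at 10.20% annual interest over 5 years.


Loan payment formula: PMT = PV × r / (1 − (1 + r)^(−n))
Monthly rate r = 0.102/12 = 0.0085, n = 60 months
Denominator: 1 − (1 + 0.102/12)^(−60) = 0.398209
PMT = $7,000.00 × (0.102/12) / 0.398209
PMT = $149.42 per month

PMT = PV × r / (1-(1+r)^(-n)) = $149.42/month


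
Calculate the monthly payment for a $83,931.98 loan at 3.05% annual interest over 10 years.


Loan payment formula: PMT = PV × r / (1 − (1 + r)^(−n))
Monthly rate r = 0.0305/12 ≈ 0.00254167, n = 120 months
Denominator: 1 − (1 + 0.0305/12)^(−120) = 0.262591
PMT = $83,931.98 × (0.0305/12) / 0.262591
PMT = $812.39 per month

PMT = PV × r / (1-(1+r)^(-n)) = $812.39/month


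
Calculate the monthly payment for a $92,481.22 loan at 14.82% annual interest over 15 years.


Loan payment formula: PMT = PV × r / (1 − (1 + r)^(−n))
Monthly rate r = 0.1482/12 = 0.01235, n = 180 months
Denominator: 1 − (1 + 0.1482/12)^(−180) = 0.890232
PMT = $92,481.22 × (0.1482/12) / 0.890232
PMT = $1,282.97 per month

PMT = PV × r / (1-(1+r)^(-n)) = $1,282.97/month


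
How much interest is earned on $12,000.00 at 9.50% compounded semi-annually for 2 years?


Compound interest earned = final amount − principal.
A = P(1 + r/n)^(nt) = $12,000.00 × (1 + 0.095/2)^(2 × 2) = $14,447.66
Interest = A − P = $14,447.66 − $12,000.00 = $2,447.66

Interest = A - P = $2,447.66


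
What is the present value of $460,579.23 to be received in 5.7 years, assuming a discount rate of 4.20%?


Present value formula: PV = FV / (1 + r)^t
PV = $460,579.23 / (1 + 0.042)^5.7
PV = $460,579.23 / 1.26428795
PV = $364,299.31

PV = FV / (1 + r)^t = $364,299.31


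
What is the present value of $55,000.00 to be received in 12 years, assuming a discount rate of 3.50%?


Present value formula: PV = FV / (1 + r)^t
PV = $55,000.00 / (1 + 0.035)^12
PV = $55,000.00 / 1.5110687
PV = $36,398.08

PV = FV / (1 + r)^t = $36,398.08


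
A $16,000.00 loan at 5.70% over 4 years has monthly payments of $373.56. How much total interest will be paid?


Total paid over the life of the loan = PMT × n.
Total paid = $373.56 × 48 = $17,930.88
Total interest = total paid − principal = $17,930.88 − $16,000.00 = $1,930.88

Total interest = (PMT × n) - PV = $1,930.88


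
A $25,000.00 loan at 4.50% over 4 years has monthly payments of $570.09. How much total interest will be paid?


Total paid over the life of the loan = PMT × n.
Total paid = $570.09 × 48 = $27,364.32
Total interest = total paid − principal = $27,364.32 − $25,000.00 = $2,364.32

Total interest = (PMT × n) - PV = $2,364.32


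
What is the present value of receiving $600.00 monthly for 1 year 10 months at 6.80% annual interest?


Present value of an ordinary annuity: PV = PMT × (1 − (1 + r)^(−n)) / r
Monthly rate r = 0.068/12 ≈ 0.00566667, n = 22
PV = $600.00 × (1 − (1 + 0.068/12)^(−22)) / (0.068/12)
PV = $600.00 × 20.629091
PV = $12,377.45

PV = PMT × (1-(1+r)^(-n))/r = $12,377.45


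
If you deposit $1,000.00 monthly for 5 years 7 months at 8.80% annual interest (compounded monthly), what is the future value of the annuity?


Future value of an ordinary annuity: FV = PMT × ((1 + r)^n − 1) / r
Monthly rate r = 0.088/12 ≈ 0.00733333, n = 67
FV = $1,000.00 × ((1 + 0.088/12)^67 − 1) / (0.088/12)
FV = $1,000.00 × 86.122691
FV = $86,122.69

FV = PMT × ((1+r)^n - 1)/r = $86,122.69


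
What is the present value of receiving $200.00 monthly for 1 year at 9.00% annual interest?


Present value of an ordinary annuity: PV = PMT × (1 − (1 + r)^(−n)) / r
Monthly rate r = 0.09/12 = 0.0075, n = 12
PV = $200.00 × (1 − (1 + 0.09/12)^(−12)) / (0.09/12)
PV = $200.00 × 11.434913
PV = $2,286.98

PV = PMT × (1-(1+r)^(-n))/r = $2,286.98


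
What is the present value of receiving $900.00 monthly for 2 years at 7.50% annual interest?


Present value of an ordinary annuity: PV = PMT × (1 − (1 + r)^(−n)) / r
Monthly rate r = 0.075/12 = 0.00625, n = 24
PV = $900.00 × (1 − (1 + 0.075/12)^(−24)) / (0.075/12)
PV = $900.00 × 22.222423
PV = $20,000.18

PV = PMT × (1-(1+r)^(-n))/r = $20,000.18


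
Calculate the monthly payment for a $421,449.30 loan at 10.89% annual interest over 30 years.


Loan payment formula: PMT = PV × r / (1 − (1 + r)^(−n))
Monthly rate r = 0.1089/12 = 0.009075, n = 360 months
Denominator: 1 − (1 + 0.1089/12)^(−360) = 0.961314
PMT = $421,449.30 × (0.1089/12) / 0.961314
PMT = $3,978.57 per month

PMT = PV × r / (1-(1+r)^(-n)) = $3,978.57/month


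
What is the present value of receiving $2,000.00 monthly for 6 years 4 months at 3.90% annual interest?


Present value of an ordinary annuity: PV = PMT × (1 − (1 + r)^(−n)) / r
Monthly rate r = 0.039/12 = 0.00325, n = 76
PV = $2,000.00 × (1 − (1 + 0.039/12)^(−76)) / (0.039/12)
PV = $2,000.00 × 67.245043
PV = $134,490.09

PV = PMT × (1-(1+r)^(-n))/r = $134,490.09


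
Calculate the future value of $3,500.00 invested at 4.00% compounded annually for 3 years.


Compound interest formula: A = P(1 + r/n)^(nt)
A = $3,500.00 × (1 + 0.04/1)^(1 × 3)
Growth factor: (1 + 0.04/1)^3 = 1.124864
A = $3,500.00 × 1.124864
A = $3,937.02

A = P(1 + r/n)^(nt) = $3,937.02


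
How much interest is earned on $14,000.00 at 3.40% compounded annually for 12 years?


Compound interest earned = final amount − principal.
A = P(1 + r/n)^(nt) = $14,000.00 × (1 + 0.034/1)^(1 × 12) = $20,910.99
Interest = A − P = $20,910.99 − $14,000.00 = $6,910.99

Interest = A - P = $6,910.99


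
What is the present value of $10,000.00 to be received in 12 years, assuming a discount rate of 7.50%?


Present value formula: PV = FV / (1 + r)^t
PV = $10,000.00 / (1 + 0.075)^12
PV = $10,000.00 / 2.381780
PV = $4,198.54

PV = FV / (1 + r)^t = $4,198.54


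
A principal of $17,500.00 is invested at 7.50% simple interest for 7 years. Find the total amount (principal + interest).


Total amount formula: A = P(1 + rt) = P + P·r·t
Interest: I = P × r × t = $17,500.00 × 0.075 × 7 = $9,187.50
A = P + I = $17,500.00 + $9,187.50 = $26,687.50

A = P + I = P(1 + rt) = $26,687.50


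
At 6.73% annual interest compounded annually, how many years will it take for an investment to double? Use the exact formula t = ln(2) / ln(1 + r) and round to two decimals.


Doubling condition: (1 + r)^t = 2
Take ln of both sides: t × ln(1 + r) = ln(2)
t = ln(2) / ln(1 + r)
t = 0.693147 / 0.065132
t = 10.64

t = ln(2) / ln(1 + r) = 10.64 years


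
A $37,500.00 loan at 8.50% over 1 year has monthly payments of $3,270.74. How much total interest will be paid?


Total paid over the life of the loan = PMT × n.
Total paid = $3,270.74 × 12 = $39,248.88
Total interest = total paid − principal = $39,248.88 − $37,500.00 = $1,748.88

Total interest = (PMT × n) - PV = $1,748.88


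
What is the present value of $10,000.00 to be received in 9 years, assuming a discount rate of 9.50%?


Present value formula: PV = FV / (1 + r)^t
PV = $10,000.00 / (1 + 0.095)^9
PV = $10,000.00 / 2.263222
PV = $4,418.48

PV = FV / (1 + r)^t = $4,418.48


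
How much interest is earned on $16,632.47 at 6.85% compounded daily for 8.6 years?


Compound interest earned = final amount − principal.
A = P(1 + r/n)^(nt) = $16,632.47 × (1 + 0.0685/365)^(365 × 8.6) = $29,976.13
Interest = A − P = $29,976.13 − $16,632.47 = $13,343.66

Interest = A - P = $13,343.66


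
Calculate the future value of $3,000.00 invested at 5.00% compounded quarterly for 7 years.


Compound interest formula: A = P(1 + r/n)^(nt)
A = $3,000.00 × (1 + 0.05/4)^(4 × 7)
Growth factor: (1 + 0.05/4)^28 = 1.415992
A = $3,000.00 × 1.415992
A = $4,247.98

A = P(1 + r/n)^(nt) = $4,247.98


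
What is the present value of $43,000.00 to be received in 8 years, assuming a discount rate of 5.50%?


Present value formula: PV = FV / (1 + r)^t
PV = $43,000.00 / (1 + 0.055)^8
PV = $43,000.00 / 1.5346865
PV = $28,018.75

PV = FV / (1 + r)^t = $28,018.75


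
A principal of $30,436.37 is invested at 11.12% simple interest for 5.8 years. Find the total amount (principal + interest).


Total amount formula: A = P(1 + rt) = P + P·r·t
Interest: I = P × r × t = $30,436.37 × 0.1112 × 5.8 = $19,630.24
A = P + I = $30,436.37 + $19,630.24 = $50,066.61

A = P + I = P(1 + rt) = $50,066.61


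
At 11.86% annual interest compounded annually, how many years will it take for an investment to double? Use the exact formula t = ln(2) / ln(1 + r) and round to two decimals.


Doubling condition: (1 + r)^t = 2
Take ln of both sides: t × ln(1 + r) = ln(2)
t = ln(2) / ln(1 + r)
t = 0.693147 / 0.112078
t = 6.18

t = ln(2) / ln(1 + r) = 6.18 years


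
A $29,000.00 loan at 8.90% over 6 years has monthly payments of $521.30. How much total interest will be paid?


Total paid over the life of the loan = PMT × n.
Total paid = $521.30 × 72 = $37,533.60
Total interest = total paid − principal = $37,533.60 − $29,000.00 = $8,533.60

Total interest = (PMT × n) - PV = $8,533.60


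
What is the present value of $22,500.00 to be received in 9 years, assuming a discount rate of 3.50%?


Present value formula: PV = FV / (1 + r)^t
PV = $22,500.00 / (1 + 0.035)^9
PV = $22,500.00 / 1.362897
PV = $16,508.95

PV = FV / (1 + r)^t = $16,508.95


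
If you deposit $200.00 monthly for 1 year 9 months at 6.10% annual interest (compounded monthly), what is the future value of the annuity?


Future value of an ordinary annuity: FV = PMT × ((1 + r)^n − 1) / r
Monthly rate r = 0.061/12 ≈ 0.00508333, n = 21
FV = $200.00 × ((1 + 0.061/12)^21 − 1) / (0.061/12)
FV = $200.00 × 22.102668
FV = $4,420.53

FV = PMT × ((1+r)^n - 1)/r = $4,420.53


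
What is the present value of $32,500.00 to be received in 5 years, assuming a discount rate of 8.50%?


Present value formula: PV = FV / (1 + r)^t
PV = $32,500.00 / (1 + 0.085)^5
PV = $32,500.00 / 1.5036567
PV = $21,613.98

PV = FV / (1 + r)^t = $21,613.98


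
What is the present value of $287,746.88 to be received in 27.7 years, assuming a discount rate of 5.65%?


Present value formula: PV = FV / (1 + r)^t
PV = $287,746.88 / (1 + 0.0565)^27.7
PV = $287,746.88 / 4.5833729
PV = $62,780.60

PV = FV / (1 + r)^t = $62,780.60


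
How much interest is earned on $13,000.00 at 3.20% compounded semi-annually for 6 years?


Compound interest earned = final amount − principal.
A = P(1 + r/n)^(nt) = $13,000.00 × (1 + 0.032/2)^(2 × 6) = $15,727.80
Interest = A − P = $15,727.80 − $13,000.00 = $2,727.80

Interest = A - P = $2,727.80


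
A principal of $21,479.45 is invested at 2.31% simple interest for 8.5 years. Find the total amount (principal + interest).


Total amount formula: A = P(1 + rt) = P + P·r·t
Interest: I = P × r × t = $21,479.45 × 0.0231 × 8.5 = $4,217.49
A = P + I = $21,479.45 + $4,217.49 = $25,696.94

A = P + I = P(1 + rt) = $25,696.94


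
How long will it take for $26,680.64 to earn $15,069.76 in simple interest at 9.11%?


Rearrange the simple interest formula for t:
I = P × r × t  ⇒  t = I / (P × r)
t = $15,069.76 / ($26,680.64 × 0.0911)
t = 6.2

t = I/(P×r) = 6.2 years


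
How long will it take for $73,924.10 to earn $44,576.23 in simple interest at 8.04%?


Rearrange the simple interest formula for t:
I = P × r × t  ⇒  t = I / (P × r)
t = $44,576.23 / ($73,924.10 × 0.0804)
t = 7.5

t = I/(P×r) = 7.5 years


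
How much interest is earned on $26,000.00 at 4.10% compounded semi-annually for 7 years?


Compound interest earned = final amount − principal.
A = P(1 + r/n)^(nt) = $26,000.00 × (1 + 0.041/2)^(2 × 7) = $34,542.64
Interest = A − P = $34,542.64 − $26,000.00 = $8,542.64

Interest = A - P = $8,542.64


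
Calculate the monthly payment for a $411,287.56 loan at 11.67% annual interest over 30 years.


Loan payment formula: PMT = PV × r / (1 − (1 + r)^(−n))
Monthly rate r = 0.1167/12 = 0.009725, n = 360 months
Denominator: 1 − (1 + 0.1167/12)^(−360) = 0.969318
PMT = $411,287.56 × (0.1167/12) / 0.969318
PMT = $4,126.38 per month

PMT = PV × r / (1-(1+r)^(-n)) = $4,126.38/month


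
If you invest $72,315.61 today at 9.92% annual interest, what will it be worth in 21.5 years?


Future value formula: FV = PV × (1 + r)^t
FV = $72,315.61 × (1 + 0.0992)^21.5
FV = $72,315.61 × 7.6409872
FV = $552,562.65

FV = PV × (1 + r)^t = $552,562.65


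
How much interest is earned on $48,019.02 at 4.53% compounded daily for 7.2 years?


Compound interest earned = final amount − principal.
A = P(1 + r/n)^(nt) = $48,019.02 × (1 + 0.0453/365)^(365 × 7.2) = $66,535.59
Interest = A − P = $66,535.59 − $48,019.02 = $18,516.57

Interest = A - P = $18,516.57


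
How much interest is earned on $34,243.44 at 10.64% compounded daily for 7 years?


Compound interest earned = final amount − principal.
A = P(1 + r/n)^(nt) = $34,243.44 × (1 + 0.1064/365)^(365 × 7) = $72,109.55
Interest = A − P = $72,109.55 − $34,243.44 = $37,866.11

Interest = A - P = $37,866.11


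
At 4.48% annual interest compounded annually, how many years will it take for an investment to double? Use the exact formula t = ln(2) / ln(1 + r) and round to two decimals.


Doubling condition: (1 + r)^t = 2
Take ln of both sides: t × ln(1 + r) = ln(2)
t = ln(2) / ln(1 + r)
t = 0.693147 / 0.043825
t = 15.82

t = ln(2) / ln(1 + r) = 15.82 years


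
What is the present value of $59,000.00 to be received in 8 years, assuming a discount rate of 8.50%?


Present value formula: PV = FV / (1 + r)^t
PV = $59,000.00 / (1 + 0.085)^8
PV = $59,000.00 / 1.920604
PV = $30,719.50

PV = FV / (1 + r)^t = $30,719.50


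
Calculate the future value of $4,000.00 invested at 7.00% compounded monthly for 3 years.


Compound interest formula: A = P(1 + r/n)^(nt)
A = $4,000.00 × (1 + 0.07/12)^(12 × 3)
Growth factor: (1 + 0.07/12)^36 = 1.232926
A = $4,000.00 × 1.232926
A = $4,931.70

A = P(1 + r/n)^(nt) = $4,931.70


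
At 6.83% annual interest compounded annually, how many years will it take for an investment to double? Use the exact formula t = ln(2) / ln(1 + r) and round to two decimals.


Doubling condition: (1 + r)^t = 2
Take ln of both sides: t × ln(1 + r) = ln(2)
t = ln(2) / ln(1 + r)
t = 0.693147 / 0.066069
t = 10.49

t = ln(2) / ln(1 + r) = 10.49 years


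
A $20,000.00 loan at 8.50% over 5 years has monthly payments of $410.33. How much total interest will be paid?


Total paid over the life of the loan = PMT × n.
Total paid = $410.33 × 60 = $24,619.80
Total interest = total paid − principal = $24,619.80 − $20,000.00 = $4,619.80

Total interest = (PMT × n) - PV = $4,619.80


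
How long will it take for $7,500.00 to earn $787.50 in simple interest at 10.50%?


Rearrange the simple interest formula for t:
I = P × r × t  ⇒  t = I / (P × r)
t = $787.50 / ($7,500.00 × 0.105)
t = 1

t = I/(P×r) = 1 year


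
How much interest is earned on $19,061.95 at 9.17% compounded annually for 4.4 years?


Compound interest earned = final amount − principal.
A = P(1 + r/n)^(nt) = $19,061.95 × (1 + 0.0917/1)^(1 × 4.4) = $28,042.83
Interest = A − P = $28,042.83 − $19,061.95 = $8,980.88

Interest = A - P = $8,980.88


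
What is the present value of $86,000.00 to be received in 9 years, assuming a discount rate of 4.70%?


Present value formula: PV = FV / (1 + r)^t
PV = $86,000.00 / (1 + 0.047)^9
PV = $86,000.00 / 1.511890
PV = $56,882.45

PV = FV / (1 + r)^t = $56,882.45


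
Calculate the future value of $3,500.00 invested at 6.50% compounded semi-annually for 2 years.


Compound interest formula: A = P(1 + r/n)^(nt)
A = $3,500.00 × (1 + 0.065/2)^(2 × 2)
Growth factor: (1 + 0.065/2)^4 = 1.136476
A = $3,500.00 × 1.136476
A = $3,977.67

A = P(1 + r/n)^(nt) = $3,977.67


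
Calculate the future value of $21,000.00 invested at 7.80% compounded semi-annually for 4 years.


Compound interest formula: A = P(1 + r/n)^(nt)
A = $21,000.00 × (1 + 0.078/2)^(2 × 4)
Growth factor: (1 + 0.078/2)^8 = 1.358077
A = $21,000.00 × 1.358077
A = $28,519.62

A = P(1 + r/n)^(nt) = $28,519.62


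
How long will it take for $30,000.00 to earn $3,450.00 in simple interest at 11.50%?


Rearrange the simple interest formula for t:
I = P × r × t  ⇒  t = I / (P × r)
t = $3,450.00 / ($30,000.00 × 0.115)
t = 1

t = I/(P×r) = 1 year


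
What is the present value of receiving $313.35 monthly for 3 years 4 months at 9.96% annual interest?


Present value of an ordinary annuity: PV = PMT × (1 − (1 + r)^(−n)) / r
Monthly rate r = 0.0996/12 = 0.0083, n = 40
PV = $313.35 × (1 − (1 + 0.0996/12)^(−40)) / (0.0996/12)
PV = $313.35 × 33.919143
PV = $10,628.56

PV = PMT × (1-(1+r)^(-n))/r = $10,628.56


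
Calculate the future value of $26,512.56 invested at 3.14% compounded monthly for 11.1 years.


Compound interest formula: A = P(1 + r/n)^(nt)
A = $26,512.56 × (1 + 0.0314/12)^(12 × 11.1)
Growth factor: (1 + 0.0314/12)^133.2 = 1.4163523
A = $26,512.56 × 1.4163523
A = $37,551.13

A = P(1 + r/n)^(nt) = $37,551.13


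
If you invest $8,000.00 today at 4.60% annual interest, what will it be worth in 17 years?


Future value formula: FV = PV × (1 + r)^t
FV = $8,000.00 × (1 + 0.046)^17
FV = $8,000.00 × 2.1480216
FV = $17,184.17

FV = PV × (1 + r)^t = $17,184.17


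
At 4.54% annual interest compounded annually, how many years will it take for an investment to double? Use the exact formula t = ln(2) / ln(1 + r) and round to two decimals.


Doubling condition: (1 + r)^t = 2
Take ln of both sides: t × ln(1 + r) = ln(2)
t = ln(2) / ln(1 + r)
t = 0.693147 / 0.044400
t = 15.61

t = ln(2) / ln(1 + r) = 15.61 years


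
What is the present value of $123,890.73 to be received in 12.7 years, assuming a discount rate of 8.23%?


Present value formula: PV = FV / (1 + r)^t
PV = $123,890.73 / (1 + 0.0823)^12.7
PV = $123,890.73 / 2.730331
PV = $45,375.72

PV = FV / (1 + r)^t = $45,375.72


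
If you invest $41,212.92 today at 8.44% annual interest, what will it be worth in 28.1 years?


Future value formula: FV = PV × (1 + r)^t
FV = $41,212.92 × (1 + 0.0844)^28.1
FV = $41,212.92 × 9.7459729
FV = $401,660.00

FV = PV × (1 + r)^t = $401,660.00


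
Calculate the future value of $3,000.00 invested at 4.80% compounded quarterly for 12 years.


Compound interest formula: A = P(1 + r/n)^(nt)
A = $3,000.00 × (1 + 0.048/4)^(4 × 12)
Growth factor: (1 + 0.048/4)^48 = 1.772820
A = $3,000.00 × 1.772820
A = $5,318.46

A = P(1 + r/n)^(nt) = $5,318.46


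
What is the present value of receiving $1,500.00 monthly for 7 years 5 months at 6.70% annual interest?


Present value of an ordinary annuity: PV = PMT × (1 − (1 + r)^(−n)) / r
Monthly rate r = 0.067/12 ≈ 0.00558333, n = 89
PV = $1,500.00 × (1 − (1 + 0.067/12)^(−89)) / (0.067/12)
PV = $1,500.00 × 69.985947
PV = $104,978.92

PV = PMT × (1-(1+r)^(-n))/r = $104,978.92


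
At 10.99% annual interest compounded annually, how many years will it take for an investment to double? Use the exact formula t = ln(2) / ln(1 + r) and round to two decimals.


Doubling condition: (1 + r)^t = 2
Take ln of both sides: t × ln(1 + r) = ln(2)
t = ln(2) / ln(1 + r)
t = 0.693147 / 0.104270
t = 6.65

t = ln(2) / ln(1 + r) = 6.65 years


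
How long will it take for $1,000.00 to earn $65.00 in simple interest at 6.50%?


Rearrange the simple interest formula for t:
I = P × r × t  ⇒  t = I / (P × r)
t = $65.00 / ($1,000.00 × 0.065)
t = 1

t = I/(P×r) = 1 year


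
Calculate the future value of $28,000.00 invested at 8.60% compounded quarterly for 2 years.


Compound interest formula: A = P(1 + r/n)^(nt)
A = $28,000.00 × (1 + 0.086/4)^(4 × 2)
Growth factor: (1 + 0.086/4)^8 = 1.1855148
A = $28,000.00 × 1.1855148
A = $33,194.41

A = P(1 + r/n)^(nt) = $33,194.41


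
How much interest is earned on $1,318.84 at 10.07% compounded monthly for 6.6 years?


Compound interest earned = final amount − principal.
A = P(1 + r/n)^(nt) = $1,318.84 × (1 + 0.1007/12)^(12 × 6.6) = $2,556.40
Interest = A − P = $2,556.40 − $1,318.84 = $1,237.56

Interest = A - P = $1,237.56


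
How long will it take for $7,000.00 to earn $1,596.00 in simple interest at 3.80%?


Rearrange the simple interest formula for t:
I = P × r × t  ⇒  t = I / (P × r)
t = $1,596.00 / ($7,000.00 × 0.038)
t = 6

t = I/(P×r) = 6 years


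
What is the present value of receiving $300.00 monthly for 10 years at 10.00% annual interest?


Present value of an ordinary annuity: PV = PMT × (1 − (1 + r)^(−n)) / r
Monthly rate r = 0.1/12 ≈ 0.00833333, n = 120
PV = $300.00 × (1 − (1 + 0.1/12)^(−120)) / (0.1/12)
PV = $300.00 × 75.671163
PV = $22,701.35

PV = PMT × (1-(1+r)^(-n))/r = $22,701.35


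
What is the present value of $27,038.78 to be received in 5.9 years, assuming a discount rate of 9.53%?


Present value formula: PV = FV / (1 + r)^t
PV = $27,038.78 / (1 + 0.0953)^5.9
PV = $27,038.78 / 1.71098112
PV = $15,803.08

PV = FV / (1 + r)^t = $15,803.08


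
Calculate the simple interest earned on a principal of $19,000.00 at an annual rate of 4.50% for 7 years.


Simple interest formula: I = P × r × t
I = $19,000.00 × 0.045 × 7
I = $5,985.00

I = P × r × t = $5,985.00


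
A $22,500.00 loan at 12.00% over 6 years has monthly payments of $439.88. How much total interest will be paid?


Total paid over the life of the loan = PMT × n.
Total paid = $439.88 × 72 = $31,671.36
Total interest = total paid − principal = $31,671.36 − $22,500.00 = $9,171.36

Total interest = (PMT × n) - PV = $9,171.36


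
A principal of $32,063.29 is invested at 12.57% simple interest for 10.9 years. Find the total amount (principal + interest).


Total amount formula: A = P(1 + rt) = P + P·r·t
Interest: I = P × r × t = $32,063.29 × 0.1257 × 10.9 = $43,930.88
A = P + I = $32,063.29 + $43,930.88 = $75,994.17

A = P + I = P(1 + rt) = $75,994.17


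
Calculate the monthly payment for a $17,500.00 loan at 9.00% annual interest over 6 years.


Loan payment formula: PMT = PV × r / (1 − (1 + r)^(−n))
Monthly rate r = 0.09/12 = 0.0075, n = 72 months
Denominator: 1 − (1 + 0.09/12)^(−72) = 0.416076
PMT = $17,500.00 × (0.09/12) / 0.416076
PMT = $315.45 per month

PMT = PV × r / (1-(1+r)^(-n)) = $315.45/month


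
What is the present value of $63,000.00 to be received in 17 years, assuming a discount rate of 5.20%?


Present value formula: PV = FV / (1 + r)^t
PV = $63,000.00 / (1 + 0.052)^17
PV = $63,000.00 / 2.367378
PV = $26,611.72

PV = FV / (1 + r)^t = $26,611.72


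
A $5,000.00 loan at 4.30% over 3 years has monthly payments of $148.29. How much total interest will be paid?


Total paid over the life of the loan = PMT × n.
Total paid = $148.29 × 36 = $5,338.44
Total interest = total paid − principal = $5,338.44 − $5,000.00 = $338.44

Total interest = (PMT × n) - PV = $338.44


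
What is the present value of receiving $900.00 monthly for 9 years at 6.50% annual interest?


Present value of an ordinary annuity: PV = PMT × (1 − (1 + r)^(−n)) / r
Monthly rate r = 0.065/12 ≈ 0.00541667, n = 108
PV = $900.00 × (1 − (1 + 0.065/12)^(−108)) / (0.065/12)
PV = $900.00 × 81.602576
PV = $73,442.32

PV = PMT × (1-(1+r)^(-n))/r = $73,442.32


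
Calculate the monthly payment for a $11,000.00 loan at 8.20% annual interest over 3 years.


Loan payment formula: PMT = PV × r / (1 − (1 + r)^(−n))
Monthly rate r = 0.082/12 ≈ 0.00683333, n = 36 months
Denominator: 1 − (1 + 0.082/12)^(−36) = 0.217423
PMT = $11,000.00 × (0.082/12) / 0.217423
PMT = $345.72 per month

PMT = PV × r / (1-(1+r)^(-n)) = $345.72/month


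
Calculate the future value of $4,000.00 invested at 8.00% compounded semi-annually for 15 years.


Compound interest formula: A = P(1 + r/n)^(nt)
A = $4,000.00 × (1 + 0.08/2)^(2 × 15)
Growth factor: (1 + 0.08/2)^30 = 3.243398
A = $4,000.00 × 3.243398
A = $12,973.59

A = P(1 + r/n)^(nt) = $12,973.59


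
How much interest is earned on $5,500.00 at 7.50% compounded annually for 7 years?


Compound interest earned = final amount − principal.
A = P(1 + r/n)^(nt) = $5,500.00 × (1 + 0.075/1)^(1 × 7) = $9,124.77
Interest = A − P = $9,124.77 − $5,500.00 = $3,624.77

Interest = A - P = $3,624.77


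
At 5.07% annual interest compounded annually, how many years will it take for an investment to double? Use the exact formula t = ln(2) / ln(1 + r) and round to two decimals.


Doubling condition: (1 + r)^t = 2
Take ln of both sides: t × ln(1 + r) = ln(2)
t = ln(2) / ln(1 + r)
t = 0.693147 / 0.049457
t = 14.02

t = ln(2) / ln(1 + r) = 14.02 years


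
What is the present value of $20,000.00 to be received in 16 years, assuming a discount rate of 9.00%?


Present value formula: PV = FV / (1 + r)^t
PV = $20,000.00 / (1 + 0.09)^16
PV = $20,000.00 / 3.970306
PV = $5,037.40

PV = FV / (1 + r)^t = $5,037.40


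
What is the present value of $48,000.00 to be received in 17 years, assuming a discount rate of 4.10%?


Present value formula: PV = FV / (1 + r)^t
PV = $48,000.00 / (1 + 0.041)^17
PV = $48,000.00 / 1.979987
PV = $24,242.58

PV = FV / (1 + r)^t = $24,242.58


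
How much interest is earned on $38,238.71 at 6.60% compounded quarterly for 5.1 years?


Compound interest earned = final amount − principal.
A = P(1 + r/n)^(nt) = $38,238.71 × (1 + 0.066/4)^(4 × 5.1) = $53,394.17
Interest = A − P = $53,394.17 − $38,238.71 = $15,155.46

Interest = A - P = $15,155.46


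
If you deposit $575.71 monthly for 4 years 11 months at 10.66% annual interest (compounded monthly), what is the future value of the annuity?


Future value of an ordinary annuity: FV = PMT × ((1 + r)^n − 1) / r
Monthly rate r = 0.1066/12 ≈ 0.00888333, n = 59
FV = $575.71 × ((1 + 0.1066/12)^59 − 1) / (0.1066/12)
FV = $575.71 × 77.117683
FV = $44,397.42

FV = PMT × ((1+r)^n - 1)/r = $44,397.42


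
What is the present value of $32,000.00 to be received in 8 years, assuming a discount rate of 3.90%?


Present value formula: PV = FV / (1 + r)^t
PV = $32,000.00 / (1 + 0.039)^8
PV = $32,000.00 / 1.358077
PV = $23,562.73

PV = FV / (1 + r)^t = $23,562.73


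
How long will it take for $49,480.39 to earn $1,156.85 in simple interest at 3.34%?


Rearrange the simple interest formula for t:
I = P × r × t  ⇒  t = I / (P × r)
t = $1,156.85 / ($49,480.39 × 0.0334)
t = 0.7

t = I/(P×r) = 0.7 years


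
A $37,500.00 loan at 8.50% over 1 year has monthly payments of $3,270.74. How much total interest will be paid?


Total paid over the life of the loan = PMT × n.
Total paid = $3,270.74 × 12 = $39,248.88
Total interest = total paid − principal = $39,248.88 − $37,500.00 = $1,748.88

Total interest = (PMT × n) - PV = $1,748.88


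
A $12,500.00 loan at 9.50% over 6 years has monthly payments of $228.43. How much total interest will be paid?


Total paid over the life of the loan = PMT × n.
Total paid = $228.43 × 72 = $16,446.96
Total interest = total paid − principal = $16,446.96 − $12,500.00 = $3,946.96

Total interest = (PMT × n) - PV = $3,946.96


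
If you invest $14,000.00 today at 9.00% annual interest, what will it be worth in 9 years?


Future value formula: FV = PV × (1 + r)^t
FV = $14,000.00 × (1 + 0.09)^9
FV = $14,000.00 × 2.1718933
FV = $30,406.51

FV = PV × (1 + r)^t = $30,406.51


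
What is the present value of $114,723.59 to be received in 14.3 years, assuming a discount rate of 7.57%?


Present value formula: PV = FV / (1 + r)^t
PV = $114,723.59 / (1 + 0.0757)^14.3
PV = $114,723.59 / 2.839120
PV = $40,408.15

PV = FV / (1 + r)^t = $40,408.15
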